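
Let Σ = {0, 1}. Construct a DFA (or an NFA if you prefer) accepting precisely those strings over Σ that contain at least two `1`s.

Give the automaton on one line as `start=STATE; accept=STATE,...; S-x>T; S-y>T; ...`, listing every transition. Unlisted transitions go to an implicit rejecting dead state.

start=A; accept=C,D; A-0>A; A-1>B; B-0>B; B-1>C; C-0>C; C-1>D; D-0>D; D-1>D

Only the number of `1`s matters, and only up to 3. Make a chain A → B → C → D advanced by each `1` (with D absorbing); every other symbol self-loops. The accepting set is {C, D}.
4 states suffice.
       0  1 
>  A   A  B 
   B   B  C 
 * C   C  D 
 * D   D  D 
(> = start, * = accepting)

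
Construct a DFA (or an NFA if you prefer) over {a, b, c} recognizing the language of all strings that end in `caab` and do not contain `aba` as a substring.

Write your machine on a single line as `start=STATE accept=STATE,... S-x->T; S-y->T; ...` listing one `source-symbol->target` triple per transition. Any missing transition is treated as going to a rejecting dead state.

Build one automaton per condition and run them in lockstep. One (5 states) tracks how much of the suffix `caab` has currently been matched; the other (4 states) tracks partial matches of the forbidden pattern `aba`. Each combined state is a pair, one component from each; accept when both components accept.
With 12 states:
          a    b    c  
>  s0     s1   s0   s2 
   s1     s1   s3   s2 
   s2     s4   s0   s2 
   s3     s5   s0   s2 
   s4     s6   s3   s2 
   s5     s5   s5   s7 
   s6     s1   s8   s2 
   s7     s9   s5   s7 
 * s8     s5   s0   s2 
   s9    s10   s5   s7 
   s10    s5  s11   s7 
   s11    s5   s5   s7 
(> = start, * = accepting)

start=s0; accept=s8; s0-a->s1; s0-b->s0; s0-c->s2; s1-a->s1; s1-b->s3; s1-c->s2; s2-a->s4; s2-b->s0; s2-c->s2; s3-a->s5; s3-b->s0; s3-c->s2; s4-a->s6; s4-b->s3; s4-c->s2; s5-a->s5; s5-b->s5; s5-c->s7; s6-a->s1; s6-b->s8; s6-c->s2; s7-a->s9; s7-b->s5; s7-c->s7; s8-a->s5; s8-b->s0; s8-c->s2; s9-a->s10; s9-b->s5; s9-c->s7; s10-a->s5; s10-b->s11; s10-c->s7; s11-a->s5; s11-b->s5; s11-c->s7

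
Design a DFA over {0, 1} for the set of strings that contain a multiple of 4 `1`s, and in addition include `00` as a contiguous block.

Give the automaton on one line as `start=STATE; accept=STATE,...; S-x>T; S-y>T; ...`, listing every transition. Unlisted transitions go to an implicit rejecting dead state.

start=s0; accept=s3; s0-0>s1; s0-1>s2; s1-0>s3; s1-1>s2; s2-0>s4; s2-1>s5; s3-0>s3; s3-1>s6; s4-0>s6; s4-1>s5; s5-0>s7; s5-1>s8; s6-0>s6; s6-1>s9; s7-0>s9; s7-1>s8; s8-0>s10; s8-1>s0; s9-0>s9; s9-1>s11; s10-0>s11; s10-1>s0; s11-0>s11; s11-1>s3

Build one automaton per condition and run them in lockstep. One (4 states) tracks the count of `1`s modulo 4; the other (3 states) tracks whether and how much of `00` has been seen. Each combined state is a pair, one component from each; accept when both components accept.
A 12-state machine:
          0    1  
>  s0     s1   s2 
   s1     s3   s2 
   s2     s4   s5 
 * s3     s3   s6 
   s4     s6   s5 
   s5     s7   s8 
   s6     s6   s9 
   s7     s9   s8 
   s8    s10   s0 
   s9     s9  s11 
   s10   s11   s0 
   s11   s11   s3 
(> = start, * = accepting)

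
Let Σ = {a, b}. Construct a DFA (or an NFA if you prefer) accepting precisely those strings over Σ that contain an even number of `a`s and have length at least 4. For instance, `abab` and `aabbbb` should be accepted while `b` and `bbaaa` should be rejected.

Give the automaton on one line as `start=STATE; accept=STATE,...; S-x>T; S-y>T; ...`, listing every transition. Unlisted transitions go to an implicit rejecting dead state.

start=q0; accept=q7,q10; q0-a>q1; q0-b>q2; q1-a>q3; q1-b>q4; q2-a>q4; q2-b>q3; q3-a>q5; q3-b>q6; q4-a>q6; q4-b>q5; q5-a>q7; q5-b>q8; q6-a>q8; q6-b>q7; q7-a>q9; q7-b>q10; q8-a>q10; q8-b>q9; q9-a>q10; q9-b>q9; q10-a>q9; q10-b>q10

Build one automaton per condition and run them in lockstep. One (2 states) tracks the count of `a`s modulo 2; the other (6 states) tracks the input length, saturating at 5. Each combined state is a pair, one component from each; accept when both components accept.
With 11 states:
          a    b  
>  q0     q1   q2 
   q1     q3   q4 
   q2     q4   q3 
   q3     q5   q6 
   q4     q6   q5 
   q5     q7   q8 
   q6     q8   q7 
 * q7     q9  q10 
   q8    q10   q9 
   q9    q10   q9 
 * q10    q9  q10 
(> = start, * = accepting)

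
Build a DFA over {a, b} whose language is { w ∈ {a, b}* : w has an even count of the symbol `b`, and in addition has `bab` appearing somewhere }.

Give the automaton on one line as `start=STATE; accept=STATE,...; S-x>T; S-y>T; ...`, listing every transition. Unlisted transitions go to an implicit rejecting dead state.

Build one automaton per condition and run them in lockstep. One (2 states) tracks the count of `b`s modulo 2; the other (4 states) tracks whether and how much of `bab` has been seen. Each combined state is a pair, one component from each; accept when both components accept.
With 8 states:
        a   b  
>  q0   q0  q1 
   q1   q2  q3 
   q2   q4  q5 
   q3   q6  q1 
   q4   q4  q3 
 * q5   q5  q7 
   q6   q0  q7 
   q7   q7  q5 
(> = start, * = accepting)

start=q0; accept=q5; q0-a>q0; q0-b>q1; q1-a>q2; q1-b>q3; q2-a>q4; q2-b>q5; q3-a>q6; q3-b>q1; q4-a>q4; q4-b>q3; q5-a>q5; q5-b>q7; q6-a>q0; q6-b>q7; q7-a>q7; q7-b>q5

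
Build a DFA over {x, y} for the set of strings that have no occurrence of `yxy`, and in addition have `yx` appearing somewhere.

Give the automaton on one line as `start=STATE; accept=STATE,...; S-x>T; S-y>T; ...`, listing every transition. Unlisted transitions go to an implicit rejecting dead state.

start=A; accept=C,D,F; A-x>A; A-y>B; B-x>C; B-y>B; C-x>D; C-y>E; D-x>D; D-y>F; E-x>E; E-y>E; F-x>C; F-y>F

Build one automaton per condition and run them in lockstep. The first has 4 states tracking partial matches of the forbidden pattern `yxy`; the second has 3 states tracking whether and how much of `yx` has been seen. A product state is a pair (one from each), accepting exactly when both do.
       x  y 
>  A   A  B 
   B   C  B 
 * C   D  E 
 * D   D  F 
   E   E  E 
 * F   C  F 
(> = start, * = accepting)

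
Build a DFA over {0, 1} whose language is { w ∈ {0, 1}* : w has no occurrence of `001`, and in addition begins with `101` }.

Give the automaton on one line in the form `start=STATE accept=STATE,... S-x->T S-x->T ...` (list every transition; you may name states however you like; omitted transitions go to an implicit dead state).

Build one automaton per condition and run them in lockstep. The first has 4 states tracking partial matches of the forbidden pattern `001`; the second has 5 states tracking whether the input so far still matches the prefix `101`. A product state is a pair (one from each), accepting exactly when both do. Minimizing collapses redundant product states.
7 states suffice.
        0   1  
>  q0   q1  q2 
   q1   q1  q1 
   q2   q3  q1 
   q3   q1  q4 
 * q4   q5  q4 
 * q5   q6  q4 
 * q6   q6  q1 
(> = start, * = accepting)

start=q0 accept=q4,q5,q6 q0-0->q1 q0-1->q2 q1-0->q1 q1-1->q1 q2-0->q3 q2-1->q1 q3-0->q1 q3-1->q4 q4-0->q5 q4-1->q4 q5-0->q6 q5-1->q4 q6-0->q6 q6-1->q1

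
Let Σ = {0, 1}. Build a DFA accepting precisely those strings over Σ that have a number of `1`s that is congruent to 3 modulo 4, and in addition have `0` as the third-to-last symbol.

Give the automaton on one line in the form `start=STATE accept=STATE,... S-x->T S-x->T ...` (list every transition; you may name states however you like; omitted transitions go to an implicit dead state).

start=S0 accept=S7,S11,S12,S14 S0-0->S0 S0-1->S1 S1-0->S2 S1-1->S3 S2-0->S2 S2-1->S4 S3-0->S5 S3-1->S6 S4-0->S5 S4-1->S7 S5-0->S8 S5-1->S9 S6-0->S10 S6-1->S0 S7-0->S10 S7-1->S0 S8-0->S8 S8-1->S11 S9-0->S12 S9-1->S0 S10-0->S13 S10-1->S0 S11-0->S12 S11-1->S0 S12-0->S13 S12-1->S0 S13-0->S14 S13-1->S0 S14-0->S14 S14-1->S0

Run two small machines in parallel and take their product. The first has 4 states tracking the count of `1`s modulo 4; the second has 15 states tracking the last 3 symbols read. A product state is a pair (one from each), accepting exactly when both do. Minimizing collapses redundant product states.
With 15 states:
          0    1  
>  S0     S0   S1 
   S1     S2   S3 
   S2     S2   S4 
   S3     S5   S6 
   S4     S5   S7 
   S5     S8   S9 
   S6    S10   S0 
 * S7    S10   S0 
   S8     S8  S11 
   S9    S12   S0 
   S10   S13   S0 
 * S11   S12   S0 
 * S12   S13   S0 
   S13   S14   S0 
 * S14   S14   S0 
(> = start, * = accepting)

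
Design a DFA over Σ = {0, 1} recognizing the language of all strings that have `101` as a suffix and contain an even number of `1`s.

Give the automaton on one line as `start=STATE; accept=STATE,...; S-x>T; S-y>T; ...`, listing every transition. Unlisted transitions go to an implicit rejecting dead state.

start=s0; accept=s5; s0-0>s0; s0-1>s1; s1-0>s2; s1-1>s3; s2-0>s4; s2-1>s5; s3-0>s6; s3-1>s1; s4-0>s4; s4-1>s3; s5-0>s6; s5-1>s1; s6-0>s0; s6-1>s7; s7-0>s2; s7-1>s3

Build one automaton per condition and run them in lockstep. One (4 states) tracks how much of the suffix `101` has currently been matched; the other (2 states) tracks the count of `1`s modulo 2. Each combined state is a pair, one component from each; accept when both components accept.
        0   1  
>  s0   s0  s1 
   s1   s2  s3 
   s2   s4  s5 
   s3   s6  s1 
   s4   s4  s3 
 * s5   s6  s1 
   s6   s0  s7 
   s7   s2  s3 
(> = start, * = accepting)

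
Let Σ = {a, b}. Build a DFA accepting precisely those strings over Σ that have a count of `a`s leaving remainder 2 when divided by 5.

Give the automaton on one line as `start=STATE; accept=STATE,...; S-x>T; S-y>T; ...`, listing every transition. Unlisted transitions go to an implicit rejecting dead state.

start=s0; accept=s2; s0-a>s1; s0-b>s0; s1-a>s2; s1-b>s1; s2-a>s3; s2-b>s2; s3-a>s4; s3-b>s3; s4-a>s0; s4-b>s4

Keep the running count of `a`s modulo 5: each `a` advances along the cycle s0 → s1 → s2 → s3 → s4 → s0 while other symbols loop. Accept at s2.
5 states suffice.
        a   b  
>  s0   s1  s0 
   s1   s2  s1 
 * s2   s3  s2 
   s3   s4  s3 
   s4   s0  s4 
(> = start, * = accepting)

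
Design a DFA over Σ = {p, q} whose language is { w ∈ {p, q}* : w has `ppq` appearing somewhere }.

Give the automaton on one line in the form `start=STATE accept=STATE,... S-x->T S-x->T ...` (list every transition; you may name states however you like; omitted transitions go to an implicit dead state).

start=A accept=D A-p->B A-q->A B-p->C B-q->A C-p->C C-q->D D-p->D D-q->D

Track how much of `ppq` has been matched so far: state A is no progress, D is the absorbing accept state reached once `ppq` has occurred. Intermediate states record partial matches; on a mismatch, fall back to the longest reusable overlap.
4 states suffice.
       p  q 
>  A   B  A 
   B   C  A 
   C   C  D 
 * D   D  D 
(> = start, * = accepting)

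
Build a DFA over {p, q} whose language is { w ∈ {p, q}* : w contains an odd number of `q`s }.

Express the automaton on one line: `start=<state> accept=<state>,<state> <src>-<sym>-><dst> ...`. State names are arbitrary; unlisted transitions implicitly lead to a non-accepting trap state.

start=s0 accept=s1 s0-p->s0 s0-q->s1 s1-p->s1 s1-q->s0

Keep the running count of `q`s modulo 2: each `q` advances along the cycle s0 → s1 → s0 while other symbols loop. Accept at s1.
        p   q  
>  s0   s0  s1 
 * s1   s1  s0 
(> = start, * = accepting)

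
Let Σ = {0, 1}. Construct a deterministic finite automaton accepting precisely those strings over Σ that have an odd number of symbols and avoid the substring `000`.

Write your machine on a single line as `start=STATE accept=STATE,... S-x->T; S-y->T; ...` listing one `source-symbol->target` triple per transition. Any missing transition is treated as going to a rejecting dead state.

start=A; accept=B,C,G; A-0->B; A-1->C; B-0->D; B-1->A; C-0->E; C-1->A; D-0->F; D-1->C; E-0->G; E-1->C; F-0->F; F-1->F; G-0->F; G-1->A

Handle the two conditions separately and then intersect. One (2 states) tracks the input length modulo 2; the other (4 states) tracks partial matches of the forbidden pattern `000`. Each combined state is a pair, one component from each; accept when both components accept. Minimizing collapses redundant product states.
A 7-state machine:
       0  1 
>  A   B  C 
 * B   D  A 
 * C   E  A 
   D   F  C 
   E   G  C 
   F   F  F 
 * G   F  A 
(> = start, * = accepting)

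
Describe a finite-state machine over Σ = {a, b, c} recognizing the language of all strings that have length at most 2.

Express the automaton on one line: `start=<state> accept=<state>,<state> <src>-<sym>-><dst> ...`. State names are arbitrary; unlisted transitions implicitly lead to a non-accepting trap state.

start=q0 accept=q0,q1,q2 q0-a->q1 q0-b->q1 q0-c->q1 q1-a->q2 q1-b->q2 q1-c->q2 q2-a->q3 q2-b->q3 q2-c->q3 q3-a->q3 q3-b->q3 q3-c->q3

We only need to distinguish lengths 0, 1, …, 2, and '>2'. Chain q0 → q1 → q2 → q3 on every symbol, with q3 looping. Accepting states: {q0, q1, q2}.
A 4-state machine:
        a   b   c  
>* q0   q1  q1  q1 
 * q1   q2  q2  q2 
 * q2   q3  q3  q3 
   q3   q3  q3  q3 
(> = start, * = accepting)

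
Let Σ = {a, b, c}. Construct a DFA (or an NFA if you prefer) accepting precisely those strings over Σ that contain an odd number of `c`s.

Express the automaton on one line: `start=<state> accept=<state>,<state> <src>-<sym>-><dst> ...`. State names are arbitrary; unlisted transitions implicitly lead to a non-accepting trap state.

The only thing that matters is how many `c`s have appeared, reduced mod 2. Use one state per residue: s0 for 0, …, s1 for 1. Reading `c` moves to the next residue; anything else stays put. s1 is accepting.
With 2 states:
        a   b   c  
>  s0   s0  s0  s1 
 * s1   s1  s1  s0 
(> = start, * = accepting)

start=s0 accept=s1 s0-a->s0 s0-b->s0 s0-c->s1 s1-a->s1 s1-b->s1 s1-c->s0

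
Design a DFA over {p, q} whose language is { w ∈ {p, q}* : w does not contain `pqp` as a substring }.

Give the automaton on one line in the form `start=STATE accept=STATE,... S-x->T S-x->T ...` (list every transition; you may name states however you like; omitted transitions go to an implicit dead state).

This is the complement of 'contains `pqp`'. Use the same substring-matching states — s0 through s3 holding how much of `pqp` has just been matched — but flip the accepting set: everything except the trap s3 accepts.
A 4-state machine:
        p   q  
>* s0   s1  s0 
 * s1   s1  s2 
 * s2   s3  s0 
   s3   s3  s3 
(> = start, * = accepting)

start=s0 accept=s0,s1,s2 s0-p->s1 s0-q->s0 s1-p->s1 s1-q->s2 s2-p->s3 s2-q->s0 s3-p->s3 s3-q->s3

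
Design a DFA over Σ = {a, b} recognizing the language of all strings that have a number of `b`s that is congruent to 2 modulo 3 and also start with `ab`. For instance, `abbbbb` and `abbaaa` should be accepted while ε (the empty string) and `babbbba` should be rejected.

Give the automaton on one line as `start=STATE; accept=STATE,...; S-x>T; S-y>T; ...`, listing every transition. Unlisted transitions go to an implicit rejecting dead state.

start=S0; accept=S4; S0-a>S1; S0-b>S2; S1-a>S2; S1-b>S3; S2-a>S2; S2-b>S2; S3-a>S3; S3-b>S4; S4-a>S4; S4-b>S5; S5-a>S5; S5-b>S3

Run two small machines in parallel and take their product. The first has 3 states tracking the count of `b`s modulo 3; the second has 4 states tracking whether the input so far still matches the prefix `ab`. A product state is a pair (one from each), accepting exactly when both do. After merging equivalent states the machine shrinks.
With 6 states:
        a   b  
>  S0   S1  S2 
   S1   S2  S3 
   S2   S2  S2 
   S3   S3  S4 
 * S4   S4  S5 
   S5   S5  S3 
(> = start, * = accepting)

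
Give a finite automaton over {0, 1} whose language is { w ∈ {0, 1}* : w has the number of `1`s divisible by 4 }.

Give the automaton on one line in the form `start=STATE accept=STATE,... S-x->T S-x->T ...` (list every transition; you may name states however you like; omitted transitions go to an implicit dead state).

Keep the running count of `1`s modulo 4: each `1` advances along the cycle A → B → C → D → A while other symbols loop. Accept at A.
A 4-state machine:
       0  1 
>* A   A  B 
   B   B  C 
   C   C  D 
   D   D  A 
(> = start, * = accepting)

start=A accept=A A-0->A A-1->B B-0->B B-1->C C-0->C C-1->D D-0->D D-1->A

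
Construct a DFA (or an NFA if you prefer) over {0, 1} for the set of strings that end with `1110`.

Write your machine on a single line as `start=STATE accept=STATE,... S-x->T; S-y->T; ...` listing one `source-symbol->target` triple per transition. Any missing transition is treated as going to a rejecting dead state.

Let each state record the length of the longest suffix of the input read so far that is also a prefix of `1110`. B means the last symbol is `1`; C means the last 2 symbols are `11`; D means the last 3 symbols are `111`; E means the last 4 symbols are `1110`. Accept only at E, where the string currently ends in `1110`.
A 5-state machine:
       0  1 
>  A   A  B 
   B   A  C 
   C   A  D 
   D   E  D 
 * E   A  B 
(> = start, * = accepting)

start=A; accept=E; A-0->A; A-1->B; B-0->A; B-1->C; C-0->A; C-1->D; D-0->E; D-1->D; E-0->A; E-1->B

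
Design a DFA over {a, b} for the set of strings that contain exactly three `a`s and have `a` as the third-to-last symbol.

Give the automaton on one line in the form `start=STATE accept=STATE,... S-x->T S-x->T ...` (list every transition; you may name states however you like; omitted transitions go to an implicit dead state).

start=S0 accept=S4,S8,S9,S12 S0-a->S1 S0-b->S0 S1-a->S2 S1-b->S3 S2-a->S4 S2-b->S5 S3-a->S6 S3-b->S3 S4-a->S7 S4-b->S8 S5-a->S9 S5-b->S10 S6-a->S11 S6-b->S5 S7-a->S7 S7-b->S7 S8-a->S7 S8-b->S12 S9-a->S7 S9-b->S13 S10-a->S14 S10-b->S10 S11-a->S7 S11-b->S8 S12-a->S7 S12-b->S7 S13-a->S7 S13-b->S12 S14-a->S7 S14-b->S13

Run two small machines in parallel and take their product. The first has 5 states tracking the count of `a`s, saturating at 4; the second has 15 states tracking the last 3 symbols read. A product state is a pair (one from each), accepting exactly when both do. After merging equivalent states the machine shrinks.
A 15-state machine:
          a    b  
>  S0     S1   S0 
   S1     S2   S3 
   S2     S4   S5 
   S3     S6   S3 
 * S4     S7   S8 
   S5     S9  S10 
   S6    S11   S5 
   S7     S7   S7 
 * S8     S7  S12 
 * S9     S7  S13 
   S10   S14  S10 
   S11    S7   S8 
 * S12    S7   S7 
   S13    S7  S12 
   S14    S7  S13 
(> = start, * = accepting)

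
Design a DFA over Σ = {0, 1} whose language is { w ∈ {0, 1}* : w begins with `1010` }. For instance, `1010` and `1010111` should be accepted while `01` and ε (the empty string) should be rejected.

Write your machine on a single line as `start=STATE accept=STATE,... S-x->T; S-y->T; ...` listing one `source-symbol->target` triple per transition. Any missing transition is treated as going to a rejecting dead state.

start=q0; accept=q4; q0-0->q5; q0-1->q1; q1-0->q2; q1-1->q5; q2-0->q5; q2-1->q3; q3-0->q4; q3-1->q5; q4-0->q4; q4-1->q4; q5-0->q5; q5-1->q5

Check the first 4 symbols one by one: q0 through q3 record how many have matched `1010` so far; any wrong symbol goes to the dead state q5. After all 4 match we enter the accepting sink q4.
        0   1  
>  q0   q5  q1 
   q1   q2  q5 
   q2   q5  q3 
   q3   q4  q5 
 * q4   q4  q4 
   q5   q5  q5 
(> = start, * = accepting)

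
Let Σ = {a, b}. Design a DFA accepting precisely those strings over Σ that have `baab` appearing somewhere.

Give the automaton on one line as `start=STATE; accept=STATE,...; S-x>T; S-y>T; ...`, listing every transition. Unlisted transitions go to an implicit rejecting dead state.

start=S0; accept=S4; S0-a>S0; S0-b>S1; S1-a>S2; S1-b>S1; S2-a>S3; S2-b>S1; S3-a>S0; S3-b>S4; S4-a>S4; S4-b>S4

Track how much of `baab` has been matched so far: state S0 is no progress, S4 is the absorbing accept state reached once `baab` has occurred. Intermediate states record partial matches; on a mismatch, fall back to the longest reusable overlap.
With 5 states:
        a   b  
>  S0   S0  S1 
   S1   S2  S1 
   S2   S3  S1 
   S3   S0  S4 
 * S4   S4  S4 
(> = start, * = accepting)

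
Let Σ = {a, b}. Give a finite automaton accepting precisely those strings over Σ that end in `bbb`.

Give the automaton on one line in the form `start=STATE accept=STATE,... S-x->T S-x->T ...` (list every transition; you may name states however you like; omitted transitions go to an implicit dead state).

Let each state record the length of the longest suffix of the input read so far that is also a prefix of `bbb`. S1 means the last symbol is `b`; S2 means the last 2 symbols are `bb`; S3 means the last 3 symbols are `bbb`. Accept only at S3, where the string currently ends in `bbb`.
4 states suffice.
        a   b  
>  S0   S0  S1 
   S1   S0  S2 
   S2   S0  S3 
 * S3   S0  S3 
(> = start, * = accepting)

start=S0 accept=S3 S0-a->S0 S0-b->S1 S1-a->S0 S1-b->S2 S2-a->S0 S2-b->S3 S3-a->S0 S3-b->S3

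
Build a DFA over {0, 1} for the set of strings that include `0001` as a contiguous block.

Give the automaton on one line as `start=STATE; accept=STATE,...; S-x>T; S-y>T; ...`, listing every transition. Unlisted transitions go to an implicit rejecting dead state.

States S0..S3 record the length of the longest prefix of `0001` that matches the current input suffix. Reaching S4 means `0001` has been seen, and we stay there forever. Accept from S4.
A 5-state machine:
        0   1  
>  S0   S1  S0 
   S1   S2  S0 
   S2   S3  S0 
   S3   S3  S4 
 * S4   S4  S4 
(> = start, * = accepting)

start=S0; accept=S4; S0-0>S1; S0-1>S0; S1-0>S2; S1-1>S0; S2-0>S3; S2-1>S0; S3-0>S3; S3-1>S4; S4-0>S4; S4-1>S4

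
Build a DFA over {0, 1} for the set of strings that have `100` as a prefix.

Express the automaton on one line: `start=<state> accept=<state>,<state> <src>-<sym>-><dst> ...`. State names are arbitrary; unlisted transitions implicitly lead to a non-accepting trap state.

Walk along `100` while the input agrees: from A take `1` to B, and so on. Any deviation drops to the rejecting sink E. Once D is reached the prefix is confirmed and every continuation is accepted.
With 5 states:
       0  1 
>  A   E  B 
   B   C  E 
   C   D  E 
 * D   D  D 
   E   E  E 
(> = start, * = accepting)

start=A accept=D A-0->E A-1->B B-0->C B-1->E C-0->D C-1->E D-0->D D-1->D E-0->E E-1->E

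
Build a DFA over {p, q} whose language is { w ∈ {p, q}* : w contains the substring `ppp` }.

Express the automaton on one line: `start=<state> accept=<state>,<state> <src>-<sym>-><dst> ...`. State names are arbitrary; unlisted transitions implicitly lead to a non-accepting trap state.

States A..C record the length of the longest prefix of `ppp` that matches the current input suffix. Reaching D means `ppp` has been seen, and we stay there forever. Accept from D.
4 states suffice.
       p  q 
>  A   B  A 
   B   C  A 
   C   D  A 
 * D   D  D 
(> = start, * = accepting)

start=A accept=D A-p->B A-q->A B-p->C B-q->A C-p->D C-q->A D-p->D D-q->D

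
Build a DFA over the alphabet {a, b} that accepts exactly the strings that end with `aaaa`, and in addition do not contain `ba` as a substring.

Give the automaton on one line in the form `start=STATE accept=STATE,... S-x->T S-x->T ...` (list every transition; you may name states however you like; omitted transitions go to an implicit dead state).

start=q0 accept=q5 q0-a->q1 q0-b->q2 q1-a->q3 q1-b->q2 q2-a->q2 q2-b->q2 q3-a->q4 q3-b->q2 q4-a->q5 q4-b->q2 q5-a->q5 q5-b->q2

Build one automaton per condition and run them in lockstep. One (5 states) tracks how much of the suffix `aaaa` has currently been matched; the other (3 states) tracks partial matches of the forbidden pattern `ba`. Each combined state is a pair, one component from each; accept when both components accept. After merging equivalent states the machine shrinks.
A 6-state machine:
        a   b  
>  q0   q1  q2 
   q1   q3  q2 
   q2   q2  q2 
   q3   q4  q2 
   q4   q5  q2 
 * q5   q5  q2 
(> = start, * = accepting)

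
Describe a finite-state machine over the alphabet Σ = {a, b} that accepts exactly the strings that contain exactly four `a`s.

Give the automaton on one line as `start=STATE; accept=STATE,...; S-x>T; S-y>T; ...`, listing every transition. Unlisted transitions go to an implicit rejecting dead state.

start=q0; accept=q4; q0-a>q1; q0-b>q0; q1-a>q2; q1-b>q1; q2-a>q3; q2-b>q2; q3-a>q4; q3-b>q3; q4-a>q5; q4-b>q4; q5-a>q5; q5-b>q5

Count `a`s, saturating at 5: states q0 through q4 mean 0 through 4 `a`s seen; q5 means more than 4. Each `a` increments (capped at q5); other symbols loop. Accept from {q4}.
A 6-state machine:
        a   b  
>  q0   q1  q0 
   q1   q2  q1 
   q2   q3  q2 
   q3   q4  q3 
 * q4   q5  q4 
   q5   q5  q5 
(> = start, * = accepting)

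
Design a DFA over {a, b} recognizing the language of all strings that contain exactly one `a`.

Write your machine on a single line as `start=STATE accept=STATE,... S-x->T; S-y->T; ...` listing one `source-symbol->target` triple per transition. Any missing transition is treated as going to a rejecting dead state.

start=q0; accept=q1; q0-a->q1; q0-b->q0; q1-a->q2; q1-b->q1; q2-a->q2; q2-b->q2

Only the number of `a`s matters, and only up to 2. Make a chain q0 → q1 → q2 advanced by each `a` (with q2 absorbing); every other symbol self-loops. The accepting set is {q1}.
With 3 states:
        a   b  
>  q0   q1  q0 
 * q1   q2  q1 
   q2   q2  q2 
(> = start, * = accepting)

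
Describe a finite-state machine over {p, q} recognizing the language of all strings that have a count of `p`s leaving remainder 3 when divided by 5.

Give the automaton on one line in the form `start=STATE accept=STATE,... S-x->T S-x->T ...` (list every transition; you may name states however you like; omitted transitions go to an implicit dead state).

start=A accept=D A-p->B A-q->A B-p->C B-q->B C-p->D C-q->C D-p->E D-q->D E-p->A E-q->E

Keep the running count of `p`s modulo 5: each `p` advances along the cycle A → B → C → D → E → A while other symbols loop. Accept at D.
       p  q 
>  A   B  A 
   B   C  B 
   C   D  C 
 * D   E  D 
   E   A  E 
(> = start, * = accepting)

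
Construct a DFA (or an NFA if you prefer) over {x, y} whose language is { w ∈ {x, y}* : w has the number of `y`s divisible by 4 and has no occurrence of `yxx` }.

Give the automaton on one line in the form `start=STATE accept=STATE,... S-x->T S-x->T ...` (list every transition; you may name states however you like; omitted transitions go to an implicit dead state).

start=q0 accept=q0,q8,q9 q0-x->q0 q0-y->q1 q1-x->q2 q1-y->q3 q2-x->q4 q2-y->q3 q3-x->q5 q3-y->q6 q4-x->q4 q4-y->q4 q5-x->q4 q5-y->q6 q6-x->q7 q6-y->q8 q7-x->q4 q7-y->q8 q8-x->q9 q8-y->q1 q9-x->q4 q9-y->q1

Build one automaton per condition and run them in lockstep. The first has 4 states tracking the count of `y`s modulo 4; the second has 4 states tracking partial matches of the forbidden pattern `yxx`. A product state is a pair (one from each), accepting exactly when both do. After merging equivalent states the machine shrinks.
10 states suffice.
        x   y  
>* q0   q0  q1 
   q1   q2  q3 
   q2   q4  q3 
   q3   q5  q6 
   q4   q4  q4 
   q5   q4  q6 
   q6   q7  q8 
   q7   q4  q8 
 * q8   q9  q1 
 * q9   q4  q1 
(> = start, * = accepting)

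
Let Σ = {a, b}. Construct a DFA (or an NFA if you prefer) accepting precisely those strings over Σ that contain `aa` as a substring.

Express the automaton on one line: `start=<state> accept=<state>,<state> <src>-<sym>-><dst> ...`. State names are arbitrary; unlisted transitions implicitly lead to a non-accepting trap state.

States q0..q1 record the length of the longest prefix of `aa` that matches the current input suffix. Reaching q2 means `aa` has been seen, and we stay there forever. Accept from q2.
        a   b  
>  q0   q1  q0 
   q1   q2  q0 
 * q2   q2  q2 
(> = start, * = accepting)

start=q0 accept=q2 q0-a->q1 q0-b->q0 q1-a->q2 q1-b->q0 q2-a->q2 q2-b->q2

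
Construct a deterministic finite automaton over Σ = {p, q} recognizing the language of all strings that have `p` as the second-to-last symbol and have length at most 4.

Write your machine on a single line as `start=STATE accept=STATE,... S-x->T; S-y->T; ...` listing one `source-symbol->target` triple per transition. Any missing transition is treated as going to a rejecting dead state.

Handle the two conditions separately and then intersect. The first has 7 states tracking the last 2 symbols read; the second has 6 states tracking the input length, saturating at 5. A product state is a pair (one from each), accepting exactly when both do.
          p    q  
>  S0     S1   S2 
   S1     S3   S4 
   S2     S5   S6 
 * S3     S7   S8 
 * S4     S9  S10 
   S5     S7   S8 
   S6     S9  S10 
 * S7    S11  S12 
 * S8    S13  S14 
   S9    S11  S12 
   S10   S13  S14 
 * S11   S15  S16 
 * S12   S17  S18 
   S13   S15  S16 
   S14   S17  S18 
   S15   S15  S16 
   S16   S17  S18 
   S17   S15  S16 
   S18   S17  S18 
(> = start, * = accepting)

start=S0; accept=S3,S4,S7,S8,S11,S12; S0-p->S1; S0-q->S2; S1-p->S3; S1-q->S4; S2-p->S5; S2-q->S6; S3-p->S7; S3-q->S8; S4-p->S9; S4-q->S10; S5-p->S7; S5-q->S8; S6-p->S9; S6-q->S10; S7-p->S11; S7-q->S12; S8-p->S13; S8-q->S14; S9-p->S11; S9-q->S12; S10-p->S13; S10-q->S14; S11-p->S15; S11-q->S16; S12-p->S17; S12-q->S18; S13-p->S15; S13-q->S16; S14-p->S17; S14-q->S18; S15-p->S15; S15-q->S16; S16-p->S17; S16-q->S18; S17-p->S15; S17-q->S16; S18-p->S17; S18-q->S18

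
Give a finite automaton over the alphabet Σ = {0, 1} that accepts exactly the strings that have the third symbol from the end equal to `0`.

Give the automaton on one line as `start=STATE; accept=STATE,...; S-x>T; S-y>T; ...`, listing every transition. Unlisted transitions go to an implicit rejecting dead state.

start=q0; accept=q7,q8,q9,q10; q0-0>q1; q0-1>q2; q1-0>q3; q1-1>q4; q2-0>q5; q2-1>q6; q3-0>q7; q3-1>q8; q4-0>q9; q4-1>q10; q5-0>q11; q5-1>q12; q6-0>q13; q6-1>q14; q7-0>q7; q7-1>q8; q8-0>q9; q8-1>q10; q9-0>q11; q9-1>q12; q10-0>q13; q10-1>q14; q11-0>q7; q11-1>q8; q12-0>q9; q12-1>q10; q13-0>q11; q13-1>q12; q14-0>q13; q14-1>q14

A DFA must remember the last 3 symbols (since which symbol is third-to-last isn't known until the input ends). Use one state per possible window of the last ≤3 symbols; accept from those whose window starts with `0`.
A 15-state machine:
          0    1  
>  q0     q1   q2 
   q1     q3   q4 
   q2     q5   q6 
   q3     q7   q8 
   q4     q9  q10 
   q5    q11  q12 
   q6    q13  q14 
 * q7     q7   q8 
 * q8     q9  q10 
 * q9    q11  q12 
 * q10   q13  q14 
   q11    q7   q8 
   q12    q9  q10 
   q13   q11  q12 
   q14   q13  q14 
(> = start, * = accepting)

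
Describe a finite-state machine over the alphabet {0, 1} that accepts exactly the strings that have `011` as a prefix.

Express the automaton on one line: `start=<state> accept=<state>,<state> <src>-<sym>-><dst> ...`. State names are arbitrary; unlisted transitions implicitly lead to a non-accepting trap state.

start=A accept=D A-0->B A-1->E B-0->E B-1->C C-0->E C-1->D D-0->D D-1->D E-0->E E-1->E

Walk along `011` while the input agrees: from A take `0` to B, and so on. Any deviation drops to the rejecting sink E. Once D is reached the prefix is confirmed and every continuation is accepted.
5 states suffice.
       0  1 
>  A   B  E 
   B   E  C 
   C   E  D 
 * D   D  D 
   E   E  E 
(> = start, * = accepting)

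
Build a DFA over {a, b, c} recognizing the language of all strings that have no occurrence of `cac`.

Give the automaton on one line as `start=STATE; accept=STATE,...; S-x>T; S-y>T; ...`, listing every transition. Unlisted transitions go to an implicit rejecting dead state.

Track partial matches of the forbidden pattern `cac`. State q3 is a dead state reached once `cac` has occurred; every other state accepts. q0 means no part of `cac` is currently matched.
A 4-state machine:
        a   b   c  
>* q0   q0  q0  q1 
 * q1   q2  q0  q1 
 * q2   q0  q0  q3 
   q3   q3  q3  q3 
(> = start, * = accepting)

start=q0; accept=q0,q1,q2; q0-a>q0; q0-b>q0; q0-c>q1; q1-a>q2; q1-b>q0; q1-c>q1; q2-a>q0; q2-b>q0; q2-c>q3; q3-a>q3; q3-b>q3; q3-c>q3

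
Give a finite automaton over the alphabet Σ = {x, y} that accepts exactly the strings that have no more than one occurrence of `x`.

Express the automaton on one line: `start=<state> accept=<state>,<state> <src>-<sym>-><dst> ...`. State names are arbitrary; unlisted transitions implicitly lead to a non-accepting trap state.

start=A accept=A,B A-x->B A-y->A B-x->C B-y->B C-x->C C-y->C

Count `x`s, saturating at 2: state A means no `x` yet, B means one `x` seen, C means more than one. Each `x` increments (capped at C); other symbols loop. Accept from {A, B}.
With 3 states:
       x  y 
>* A   B  A 
 * B   C  B 
   C   C  C 
(> = start, * = accepting)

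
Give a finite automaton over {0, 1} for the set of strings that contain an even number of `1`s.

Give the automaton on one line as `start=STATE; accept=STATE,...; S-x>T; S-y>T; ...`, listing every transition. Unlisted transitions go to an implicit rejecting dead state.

start=q0; accept=q0; q0-0>q0; q0-1>q1; q1-0>q1; q1-1>q0

The only thing that matters is how many `1`s have appeared, reduced mod 2. Use one state per residue: q0 for 0, …, q1 for 1. Reading `1` moves to the next residue; anything else stays put. q0 is accepting.
With 2 states:
        0   1  
>* q0   q0  q1 
   q1   q1  q0 
(> = start, * = accepting)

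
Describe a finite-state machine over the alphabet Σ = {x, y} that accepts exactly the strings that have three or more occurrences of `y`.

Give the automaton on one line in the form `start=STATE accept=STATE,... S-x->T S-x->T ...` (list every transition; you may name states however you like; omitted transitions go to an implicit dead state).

Count `y`s, saturating at 4: states q0 through q3 mean 0 through 3 `y`s seen; q4 means more than 3. Each `y` increments (capped at q4); other symbols loop. Accept from {q3, q4}.
With 5 states:
        x   y  
>  q0   q0  q1 
   q1   q1  q2 
   q2   q2  q3 
 * q3   q3  q4 
 * q4   q4  q4 
(> = start, * = accepting)

start=q0 accept=q3,q4 q0-x->q0 q0-y->q1 q1-x->q1 q1-y->q2 q2-x->q2 q2-y->q3 q3-x->q3 q3-y->q4 q4-x->q4 q4-y->q4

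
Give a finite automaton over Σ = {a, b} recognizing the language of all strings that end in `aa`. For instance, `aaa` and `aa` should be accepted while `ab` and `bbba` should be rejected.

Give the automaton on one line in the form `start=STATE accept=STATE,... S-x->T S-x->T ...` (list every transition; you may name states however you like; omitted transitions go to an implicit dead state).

start=S0 accept=S2 S0-a->S1 S0-b->S0 S1-a->S2 S1-b->S0 S2-a->S2 S2-b->S0

Let each state record the length of the longest suffix of the input read so far that is also a prefix of `aa`. S1 means the last symbol is `a`; S2 means the last 2 symbols are `aa`. Accept only at S2, where the string currently ends in `aa`.
3 states suffice.
        a   b  
>  S0   S1  S0 
   S1   S2  S0 
 * S2   S2  S0 
(> = start, * = accepting)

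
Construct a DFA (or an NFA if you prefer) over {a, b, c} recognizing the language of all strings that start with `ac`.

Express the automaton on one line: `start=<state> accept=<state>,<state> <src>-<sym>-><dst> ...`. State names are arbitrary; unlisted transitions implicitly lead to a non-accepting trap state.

Check the first 2 symbols one by one: q0 through q1 record how many have matched `ac` so far; any wrong symbol goes to the dead state q3. After all 2 match we enter the accepting sink q2.
A 4-state machine:
        a   b   c  
>  q0   q1  q3  q3 
   q1   q3  q3  q2 
 * q2   q2  q2  q2 
   q3   q3  q3  q3 
(> = start, * = accepting)

start=q0 accept=q2 q0-a->q1 q0-b->q3 q0-c->q3 q1-a->q3 q1-b->q3 q1-c->q2 q2-a->q2 q2-b->q2 q2-c->q2 q3-a->q3 q3-b->q3 q3-c->q3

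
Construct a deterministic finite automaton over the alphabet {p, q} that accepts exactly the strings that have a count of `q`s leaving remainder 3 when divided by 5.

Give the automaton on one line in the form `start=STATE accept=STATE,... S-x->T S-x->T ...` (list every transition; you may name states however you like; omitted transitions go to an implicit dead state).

The only thing that matters is how many `q`s have appeared, reduced mod 5. Use one state per residue: A for 0, …, E for 4. Reading `q` moves to the next residue; anything else stays put. D is accepting.
       p  q 
>  A   A  B 
   B   B  C 
   C   C  D 
 * D   D  E 
   E   E  A 
(> = start, * = accepting)

start=A accept=D A-p->A A-q->B B-p->B B-q->C C-p->C C-q->D D-p->D D-q->E E-p->E E-q->A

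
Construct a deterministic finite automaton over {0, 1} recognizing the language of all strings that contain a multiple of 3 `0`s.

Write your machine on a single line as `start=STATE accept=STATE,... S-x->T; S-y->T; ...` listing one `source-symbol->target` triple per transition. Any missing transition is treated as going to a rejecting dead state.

start=A; accept=A; A-0->B; A-1->A; B-0->C; B-1->B; C-0->A; C-1->C

The only thing that matters is how many `0`s have appeared, reduced mod 3. Use one state per residue: A for 0, …, C for 2. Reading `0` moves to the next residue; anything else stays put. A is accepting.
With 3 states:
       0  1 
>* A   B  A 
   B   C  B 
   C   A  C 
(> = start, * = accepting)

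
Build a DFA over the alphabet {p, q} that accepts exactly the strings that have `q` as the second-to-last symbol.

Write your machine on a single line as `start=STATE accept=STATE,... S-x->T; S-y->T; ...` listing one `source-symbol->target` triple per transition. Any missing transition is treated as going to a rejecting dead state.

A DFA must remember the last 2 symbols (since which symbol is second-to-last isn't known until the input ends). Use one state per possible window of the last ≤2 symbols; accept from those whose window starts with `q`.
7 states suffice.
        p   q  
>  s0   s1  s2 
   s1   s3  s4 
   s2   s5  s6 
   s3   s3  s4 
   s4   s5  s6 
 * s5   s3  s4 
 * s6   s5  s6 
(> = start, * = accepting)

start=s0; accept=s5,s6; s0-p->s1; s0-q->s2; s1-p->s3; s1-q->s4; s2-p->s5; s2-q->s6; s3-p->s3; s3-q->s4; s4-p->s5; s4-q->s6; s5-p->s3; s5-q->s4; s6-p->s5; s6-q->s6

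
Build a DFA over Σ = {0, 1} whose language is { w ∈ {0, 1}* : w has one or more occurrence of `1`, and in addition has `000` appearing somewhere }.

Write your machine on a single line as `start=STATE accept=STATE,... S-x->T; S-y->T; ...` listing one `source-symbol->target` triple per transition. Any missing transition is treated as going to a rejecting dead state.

Build one automaton per condition and run them in lockstep. One (3 states) tracks the count of `1`s, saturating at 2; the other (4 states) tracks whether and how much of `000` has been seen. Each combined state is a pair, one component from each; accept when both components accept. After merging equivalent states the machine shrinks.
With 8 states:
       0  1 
>  A   B  C 
   B   D  C 
   C   E  C 
   D   F  C 
   E   G  C 
   F   F  H 
   G   H  C 
 * H   H  H 
(> = start, * = accepting)

start=A; accept=H; A-0->B; A-1->C; B-0->D; B-1->C; C-0->E; C-1->C; D-0->F; D-1->C; E-0->G; E-1->C; F-0->F; F-1->H; G-0->H; G-1->C; H-0->H; H-1->H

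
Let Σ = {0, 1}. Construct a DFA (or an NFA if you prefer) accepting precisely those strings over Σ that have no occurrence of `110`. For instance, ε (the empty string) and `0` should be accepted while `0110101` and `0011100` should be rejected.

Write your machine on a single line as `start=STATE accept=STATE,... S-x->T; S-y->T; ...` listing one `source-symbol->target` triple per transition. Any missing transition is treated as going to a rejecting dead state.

start=q0; accept=q0,q1,q2; q0-0->q0; q0-1->q1; q1-0->q0; q1-1->q2; q2-0->q3; q2-1->q2; q3-0->q3; q3-1->q3

This is the complement of 'contains `110`'. Use the same substring-matching states — q0 through q3 holding how much of `110` has just been matched — but flip the accepting set: everything except the trap q3 accepts.
4 states suffice.
        0   1  
>* q0   q0  q1 
 * q1   q0  q2 
 * q2   q3  q2 
   q3   q3  q3 
(> = start, * = accepting)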